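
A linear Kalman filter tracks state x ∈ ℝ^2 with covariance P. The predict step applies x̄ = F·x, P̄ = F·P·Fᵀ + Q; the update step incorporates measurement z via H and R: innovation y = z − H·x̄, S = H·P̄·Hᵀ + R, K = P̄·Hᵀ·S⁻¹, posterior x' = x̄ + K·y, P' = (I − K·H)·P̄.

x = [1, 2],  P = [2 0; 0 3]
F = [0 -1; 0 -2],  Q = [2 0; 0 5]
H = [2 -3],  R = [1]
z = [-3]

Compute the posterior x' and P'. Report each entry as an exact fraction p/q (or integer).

x̄ = F·x = [-2, -4]
P̄ = F·P·Fᵀ + Q = [5 6; 6 17]
y = z − H·x̄ = [-11]
S = H·P̄·Hᵀ + R = [102]
K = P̄·Hᵀ·S⁻¹ = [-4/51; -13/34]
x' = x̄ + K·y = [-58/51, 7/34]
P' = (I − K·H)·P̄ = [223/51 50/17; 50/17 71/34]

x' = [-58/51, 7/34]
P' = [223/51 50/17; 50/17 71/34]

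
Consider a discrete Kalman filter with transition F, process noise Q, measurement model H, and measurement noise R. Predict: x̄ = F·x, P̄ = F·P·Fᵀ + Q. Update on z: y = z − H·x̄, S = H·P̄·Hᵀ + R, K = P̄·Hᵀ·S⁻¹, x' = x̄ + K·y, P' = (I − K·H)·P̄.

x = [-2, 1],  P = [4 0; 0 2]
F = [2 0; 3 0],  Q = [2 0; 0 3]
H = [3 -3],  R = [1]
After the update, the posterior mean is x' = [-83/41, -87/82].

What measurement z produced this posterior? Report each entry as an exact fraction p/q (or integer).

x̄ = F·x = [-4, -6]
P̄ = F·P·Fᵀ + Q = [18 24; 24 39]
S = H·P̄·Hᵀ + R = [82]
K = P̄·Hᵀ·S⁻¹ = [-9/41; -45/82]
x' − x̄ = [81/41, 405/82] = K·y
y = (KᵀK)⁻¹·Kᵀ·(x' − x̄) = [-9]
z = y + H·x̄ = [-9] + [6] = [-3]

z = [-3]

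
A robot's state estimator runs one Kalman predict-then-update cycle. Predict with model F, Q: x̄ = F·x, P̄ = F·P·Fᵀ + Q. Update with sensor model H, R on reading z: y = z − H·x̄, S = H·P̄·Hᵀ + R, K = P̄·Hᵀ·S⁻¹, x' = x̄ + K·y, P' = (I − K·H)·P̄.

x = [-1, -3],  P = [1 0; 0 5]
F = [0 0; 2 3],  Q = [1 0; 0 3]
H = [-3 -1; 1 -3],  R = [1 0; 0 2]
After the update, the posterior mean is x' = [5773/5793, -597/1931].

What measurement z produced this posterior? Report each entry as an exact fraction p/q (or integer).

z = [-3, 2]

x̄ = F·x = [0, -11]
P̄ = F·P·Fᵀ + Q = [1 0; 0 52]
S = H·P̄·Hᵀ + R = [62 153; 153 471]
K = P̄·Hᵀ·S⁻¹ = [-522/1931 521/5793; -208/1931 -572/1931]
x' − x̄ = [5773/5793, 20644/1931] = K·y
y = (KᵀK)⁻¹·Kᵀ·(x' − x̄) = [-14, -31]
z = y + H·x̄ = [-14, -31] + [11, 33] = [-3, 2]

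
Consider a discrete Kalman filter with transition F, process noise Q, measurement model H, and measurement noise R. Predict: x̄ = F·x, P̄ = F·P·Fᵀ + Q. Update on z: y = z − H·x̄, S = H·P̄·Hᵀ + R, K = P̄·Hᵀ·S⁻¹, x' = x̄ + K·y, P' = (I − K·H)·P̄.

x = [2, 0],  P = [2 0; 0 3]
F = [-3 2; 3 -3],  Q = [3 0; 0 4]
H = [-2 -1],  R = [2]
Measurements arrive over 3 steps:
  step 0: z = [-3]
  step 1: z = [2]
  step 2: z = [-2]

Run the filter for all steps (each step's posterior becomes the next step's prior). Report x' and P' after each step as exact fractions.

step 0: x' = [12/13, 9/13], P' = [129/13 -238/13; -238/13 1382/39]
step 1: x' = [-12647/9851, 5586/9851], P' = [198273/9851 -370732/9851; -370732/9851 709382/9851]
step 2: x' = [8447462/4895549, -7056176/4895549], P' = [102060003/4895549 -190922176/4895549; -190922176/4895549 365200386/4895549]

step 0: x̄ = F·x = [-6, 6]
step 0: P̄ = F·P·Fᵀ + Q = [33 -36; -36 49]
step 0: y = z − H·x̄ = [-9]
step 0: S = H·P̄·Hᵀ + R = [39]
step 0: K = P̄·Hᵀ·S⁻¹ = [-10/13; 23/39]
step 0: x' = x̄ + K·y = [12/13, 9/13]
step 0: P' = (I − K·H)·P̄ = [129/13 -238/13; -238/13 1382/39]
step 1: x̄ = F·x = [-18/13, 9/13]
step 1: P̄ = F·P·Fᵀ + Q = [17696/39 -7495/13; -7495/13 9643/13]
step 1: y = z − H·x̄ = [-1/13]
step 1: S = H·P̄·Hᵀ + R = [9851/39]
step 1: K = P̄·Hᵀ·S⁻¹ = [-12907/9851; 16041/9851]
step 1: x' = x̄ + K·y = [-12647/9851, 5586/9851]
step 1: P' = (I − K·H)·P̄ = [198273/9851 -370732/9851; -370732/9851 709382/9851]
step 2: x̄ = F·x = [49113/9851, -54699/9851]
step 2: P̄ = F·P·Fᵀ + Q = [9100322/9851 -11601729/9851; -11601729/9851 14881475/9851]
step 2: y = z − H·x̄ = [23825/9851]
step 2: S = H·P̄·Hᵀ + R = [4895549/9851]
step 2: K = P̄·Hᵀ·S⁻¹ = [-6598915/4895549; 8321983/4895549]
step 2: x' = x̄ + K·y = [8447462/4895549, -7056176/4895549]
step 2: P' = (I − K·H)·P̄ = [102060003/4895549 -190922176/4895549; -190922176/4895549 365200386/4895549]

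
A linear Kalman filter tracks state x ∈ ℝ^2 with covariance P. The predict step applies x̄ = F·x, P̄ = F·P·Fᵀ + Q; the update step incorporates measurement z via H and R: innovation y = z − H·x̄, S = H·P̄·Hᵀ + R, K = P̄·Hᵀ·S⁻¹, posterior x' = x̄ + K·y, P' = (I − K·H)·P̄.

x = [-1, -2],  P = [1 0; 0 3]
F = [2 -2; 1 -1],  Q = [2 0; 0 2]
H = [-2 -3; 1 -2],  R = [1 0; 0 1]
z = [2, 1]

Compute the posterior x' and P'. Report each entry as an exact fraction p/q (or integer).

x' = [-380/2389, -1309/2389]
P' = [590/2389 -168/2389; -168/2389 226/2389]

x̄ = F·x = [2, 1]
P̄ = F·P·Fᵀ + Q = [18 8; 8 6]
y = z − H·x̄ = [9, 1]
S = H·P̄·Hᵀ + R = [223 8; 8 11]
K = P̄·Hᵀ·S⁻¹ = [-676/2389 926/2389; -342/2389 -620/2389]
x' = x̄ + K·y = [-380/2389, -1309/2389]
P' = (I − K·H)·P̄ = [590/2389 -168/2389; -168/2389 226/2389]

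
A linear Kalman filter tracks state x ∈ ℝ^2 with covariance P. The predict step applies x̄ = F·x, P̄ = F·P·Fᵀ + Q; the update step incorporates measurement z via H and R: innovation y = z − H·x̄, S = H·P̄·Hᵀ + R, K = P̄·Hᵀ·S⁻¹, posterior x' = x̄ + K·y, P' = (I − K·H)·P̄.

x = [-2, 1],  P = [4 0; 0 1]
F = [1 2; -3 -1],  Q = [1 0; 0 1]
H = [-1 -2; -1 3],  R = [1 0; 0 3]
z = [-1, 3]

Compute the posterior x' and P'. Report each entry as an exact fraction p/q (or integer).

x̄ = F·x = [0, 5]
P̄ = F·P·Fᵀ + Q = [9 -14; -14 38]
y = z − H·x̄ = [9, -12]
S = H·P̄·Hᵀ + R = [106 -205; -205 438]
K = P̄·Hᵀ·S⁻¹ = [-2133/4403 -1511/4403; -916/4403 858/4403]
x' = x̄ + K·y = [-1065/4403, 3475/4403]
P' = (I − K·H)·P̄ = [3093/4403 -480/4403; -480/4403 698/4403]

x' = [-1065/4403, 3475/4403]
P' = [3093/4403 -480/4403; -480/4403 698/4403]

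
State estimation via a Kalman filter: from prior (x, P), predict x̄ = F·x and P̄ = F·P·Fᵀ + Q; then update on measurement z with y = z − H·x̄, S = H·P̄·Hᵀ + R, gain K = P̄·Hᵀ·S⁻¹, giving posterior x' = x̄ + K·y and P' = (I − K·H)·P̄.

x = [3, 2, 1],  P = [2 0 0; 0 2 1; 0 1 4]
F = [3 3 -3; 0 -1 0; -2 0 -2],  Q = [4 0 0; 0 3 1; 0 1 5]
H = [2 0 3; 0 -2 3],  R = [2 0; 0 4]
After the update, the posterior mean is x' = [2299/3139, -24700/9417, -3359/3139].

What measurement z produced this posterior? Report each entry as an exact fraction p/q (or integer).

x̄ = F·x = [12, -2, -8]
P̄ = F·P·Fᵀ + Q = [58 -3 6; -3 5 3; 6 3 29]
S = H·P̄·Hᵀ + R = [567 291; 291 249]
K = P̄·Hᵀ·S⁻¹ = [4397/9417 -4231/9417; 173/9417 -80/3139; 60/3139 951/3139]
x' − x̄ = [-35369/3139, -5866/9417, 21753/3139] = K·y
y = (KᵀK)⁻¹·Kᵀ·(x' − x̄) = [-2, 23]
z = y + H·x̄ = [-2, 23] + [0, -20] = [-2, 3]

z = [-2, 3]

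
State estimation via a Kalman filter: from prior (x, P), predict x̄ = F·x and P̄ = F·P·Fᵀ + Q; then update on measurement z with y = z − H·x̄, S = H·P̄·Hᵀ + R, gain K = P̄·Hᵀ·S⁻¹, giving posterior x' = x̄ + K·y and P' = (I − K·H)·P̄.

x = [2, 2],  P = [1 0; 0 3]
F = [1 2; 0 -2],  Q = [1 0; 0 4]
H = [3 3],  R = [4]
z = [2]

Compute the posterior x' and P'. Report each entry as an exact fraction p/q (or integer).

x̄ = F·x = [6, -4]
P̄ = F·P·Fᵀ + Q = [14 -12; -12 16]
y = z − H·x̄ = [-4]
S = H·P̄·Hᵀ + R = [58]
K = P̄·Hᵀ·S⁻¹ = [3/29; 6/29]
x' = x̄ + K·y = [162/29, -140/29]
P' = (I − K·H)·P̄ = [388/29 -384/29; -384/29 392/29]

x' = [162/29, -140/29]
P' = [388/29 -384/29; -384/29 392/29]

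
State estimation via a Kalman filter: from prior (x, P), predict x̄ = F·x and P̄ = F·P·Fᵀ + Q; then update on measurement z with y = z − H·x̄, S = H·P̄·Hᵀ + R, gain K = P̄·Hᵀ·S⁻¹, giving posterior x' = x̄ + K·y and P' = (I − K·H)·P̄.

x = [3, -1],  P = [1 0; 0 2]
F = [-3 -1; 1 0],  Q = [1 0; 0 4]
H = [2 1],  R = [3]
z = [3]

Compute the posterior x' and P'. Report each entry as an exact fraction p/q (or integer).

x̄ = F·x = [-8, 3]
P̄ = F·P·Fᵀ + Q = [12 -3; -3 5]
y = z − H·x̄ = [16]
S = H·P̄·Hᵀ + R = [44]
K = P̄·Hᵀ·S⁻¹ = [21/44; -1/44]
x' = x̄ + K·y = [-4/11, 29/11]
P' = (I − K·H)·P̄ = [87/44 -111/44; -111/44 219/44]

x' = [-4/11, 29/11]
P' = [87/44 -111/44; -111/44 219/44]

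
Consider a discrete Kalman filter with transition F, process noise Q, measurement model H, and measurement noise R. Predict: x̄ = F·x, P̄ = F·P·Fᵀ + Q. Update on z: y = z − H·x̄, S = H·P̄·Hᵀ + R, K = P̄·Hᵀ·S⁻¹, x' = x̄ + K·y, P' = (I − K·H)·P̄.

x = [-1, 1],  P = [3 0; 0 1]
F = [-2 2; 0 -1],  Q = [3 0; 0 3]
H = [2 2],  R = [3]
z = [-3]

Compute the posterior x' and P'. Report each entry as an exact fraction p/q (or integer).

x̄ = F·x = [4, -1]
P̄ = F·P·Fᵀ + Q = [19 -2; -2 4]
y = z − H·x̄ = [-9]
S = H·P̄·Hᵀ + R = [79]
K = P̄·Hᵀ·S⁻¹ = [34/79; 4/79]
x' = x̄ + K·y = [10/79, -115/79]
P' = (I − K·H)·P̄ = [345/79 -294/79; -294/79 300/79]

x' = [10/79, -115/79]
P' = [345/79 -294/79; -294/79 300/79]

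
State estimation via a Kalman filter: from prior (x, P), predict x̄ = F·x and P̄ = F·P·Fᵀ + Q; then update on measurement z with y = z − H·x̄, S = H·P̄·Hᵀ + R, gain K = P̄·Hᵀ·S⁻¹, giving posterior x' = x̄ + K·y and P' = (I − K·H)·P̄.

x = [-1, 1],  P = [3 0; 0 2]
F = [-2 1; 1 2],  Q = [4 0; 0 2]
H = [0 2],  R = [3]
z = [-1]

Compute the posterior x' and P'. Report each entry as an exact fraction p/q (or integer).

x̄ = F·x = [3, 1]
P̄ = F·P·Fᵀ + Q = [18 -2; -2 13]
y = z − H·x̄ = [-3]
S = H·P̄·Hᵀ + R = [55]
K = P̄·Hᵀ·S⁻¹ = [-4/55; 26/55]
x' = x̄ + K·y = [177/55, -23/55]
P' = (I − K·H)·P̄ = [974/55 -6/55; -6/55 39/55]

x' = [177/55, -23/55]
P' = [974/55 -6/55; -6/55 39/55]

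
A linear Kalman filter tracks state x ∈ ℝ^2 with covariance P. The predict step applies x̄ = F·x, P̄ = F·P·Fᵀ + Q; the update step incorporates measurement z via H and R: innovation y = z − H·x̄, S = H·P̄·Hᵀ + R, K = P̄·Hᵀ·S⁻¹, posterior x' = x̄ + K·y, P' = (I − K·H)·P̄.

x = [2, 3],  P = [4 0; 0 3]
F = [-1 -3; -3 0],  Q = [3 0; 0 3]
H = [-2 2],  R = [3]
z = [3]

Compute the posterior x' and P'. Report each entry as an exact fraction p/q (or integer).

x̄ = F·x = [-11, -6]
P̄ = F·P·Fᵀ + Q = [34 12; 12 39]
y = z − H·x̄ = [-7]
S = H·P̄·Hᵀ + R = [199]
K = P̄·Hᵀ·S⁻¹ = [-44/199; 54/199]
x' = x̄ + K·y = [-1881/199, -1572/199]
P' = (I − K·H)·P̄ = [4830/199 4764/199; 4764/199 4845/199]

x' = [-1881/199, -1572/199]
P' = [4830/199 4764/199; 4764/199 4845/199]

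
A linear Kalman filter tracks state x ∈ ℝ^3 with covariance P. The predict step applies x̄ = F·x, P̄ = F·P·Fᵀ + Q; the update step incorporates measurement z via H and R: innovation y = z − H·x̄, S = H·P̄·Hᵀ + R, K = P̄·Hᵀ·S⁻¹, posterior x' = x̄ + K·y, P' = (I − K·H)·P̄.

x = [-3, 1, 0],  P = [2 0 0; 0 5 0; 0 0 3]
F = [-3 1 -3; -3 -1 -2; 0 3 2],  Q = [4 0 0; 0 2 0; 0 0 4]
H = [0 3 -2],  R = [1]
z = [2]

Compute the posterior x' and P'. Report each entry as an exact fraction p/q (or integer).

x' = [338/41, 208/41, 2977/451]
P' = [3537/82 1057/82 1581/82; 1057/82 559/82 831/82; 1581/82 831/82 13813/902]

x̄ = F·x = [10, 8, 3]
P̄ = F·P·Fᵀ + Q = [54 31 -3; 31 37 -27; -3 -27 61]
y = z − H·x̄ = [-16]
S = H·P̄·Hᵀ + R = [902]
K = P̄·Hᵀ·S⁻¹ = [9/82; 15/82; -203/902]
x' = x̄ + K·y = [338/41, 208/41, 2977/451]
P' = (I − K·H)·P̄ = [3537/82 1057/82 1581/82; 1057/82 559/82 831/82; 1581/82 831/82 13813/902]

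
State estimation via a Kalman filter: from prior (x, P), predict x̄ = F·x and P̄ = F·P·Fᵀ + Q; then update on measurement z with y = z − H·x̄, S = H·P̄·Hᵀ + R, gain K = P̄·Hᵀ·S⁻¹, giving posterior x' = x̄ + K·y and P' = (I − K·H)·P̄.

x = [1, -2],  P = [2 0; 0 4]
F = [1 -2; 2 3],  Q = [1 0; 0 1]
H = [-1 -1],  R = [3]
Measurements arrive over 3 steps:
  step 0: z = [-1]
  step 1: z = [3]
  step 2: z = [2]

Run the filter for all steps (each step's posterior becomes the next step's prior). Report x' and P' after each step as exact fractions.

step 0: x' = [5, -4], P' = [512/27 -515/27; -515/27 590/27]
step 1: x' = [-12253/2243, 6658/2243], P' = [87899/2243 -79025/2243; -79025/2243 76637/2243]
step 2: x' = [1184536/404793, -2070967/404793], P' = [13678423/404793 -12155050/404793; -12155050/404793 11825869/404793]

step 0: x̄ = F·x = [5, -4]
step 0: P̄ = F·P·Fᵀ + Q = [19 -20; -20 45]
step 0: y = z − H·x̄ = [0]
step 0: S = H·P̄·Hᵀ + R = [27]
step 0: K = P̄·Hᵀ·S⁻¹ = [1/27; -25/27]
step 0: x' = x̄ + K·y = [5, -4]
step 0: P' = (I − K·H)·P̄ = [512/27 -515/27; -515/27 590/27]
step 1: x̄ = F·x = [13, -2]
step 1: P̄ = F·P·Fᵀ + Q = [551/3 -667/9; -667/9 1205/27]
step 1: y = z − H·x̄ = [14]
step 1: S = H·P̄·Hᵀ + R = [2243/27]
step 1: K = P̄·Hᵀ·S⁻¹ = [-2958/2243; 796/2243]
step 1: x' = x̄ + K·y = [-12253/2243, 6658/2243]
step 1: P' = (I − K·H)·P̄ = [87899/2243 -79025/2243; -79025/2243 76637/2243]
step 2: x̄ = F·x = [-25569/2243, -4532/2243]
step 2: P̄ = F·P·Fᵀ + Q = [712790/2243 -204999/2243; -204999/2243 95272/2243]
step 2: y = z − H·x̄ = [-25615/2243]
step 2: S = H·P̄·Hᵀ + R = [404793/2243]
step 2: K = P̄·Hᵀ·S⁻¹ = [-507791/404793; 109727/404793]
step 2: x' = x̄ + K·y = [1184536/404793, -2070967/404793]
step 2: P' = (I − K·H)·P̄ = [13678423/404793 -12155050/404793; -12155050/404793 11825869/404793]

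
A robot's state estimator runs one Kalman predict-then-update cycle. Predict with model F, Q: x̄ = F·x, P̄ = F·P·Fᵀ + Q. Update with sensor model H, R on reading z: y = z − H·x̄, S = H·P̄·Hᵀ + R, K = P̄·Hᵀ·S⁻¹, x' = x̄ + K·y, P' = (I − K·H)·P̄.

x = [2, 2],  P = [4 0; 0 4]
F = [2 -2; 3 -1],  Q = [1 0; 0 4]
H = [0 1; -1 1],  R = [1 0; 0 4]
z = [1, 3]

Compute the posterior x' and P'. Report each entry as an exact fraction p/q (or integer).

x̄ = F·x = [0, 4]
P̄ = F·P·Fᵀ + Q = [33 32; 32 44]
y = z − H·x̄ = [-3, -1]
S = H·P̄·Hᵀ + R = [45 12; 12 17]
K = P̄·Hᵀ·S⁻¹ = [556/621 -143/207; 604/621 4/207]
x' = x̄ + K·y = [-413/207, 220/207]
P' = (I − K·H)·P̄ = [2272/621 556/621; 556/621 604/621]

x' = [-413/207, 220/207]
P' = [2272/621 556/621; 556/621 604/621]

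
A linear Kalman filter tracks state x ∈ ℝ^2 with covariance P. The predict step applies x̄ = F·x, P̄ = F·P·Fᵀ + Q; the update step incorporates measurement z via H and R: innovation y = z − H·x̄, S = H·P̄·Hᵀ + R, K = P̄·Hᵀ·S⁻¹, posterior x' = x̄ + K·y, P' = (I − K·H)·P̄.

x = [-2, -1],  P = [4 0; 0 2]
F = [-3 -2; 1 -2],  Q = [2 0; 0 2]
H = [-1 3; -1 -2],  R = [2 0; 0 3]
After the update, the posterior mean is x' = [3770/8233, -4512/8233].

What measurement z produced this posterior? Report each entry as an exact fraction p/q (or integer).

z = [-2, 1]

x̄ = F·x = [8, 0]
P̄ = F·P·Fᵀ + Q = [46 -4; -4 14]
S = H·P̄·Hᵀ + R = [198 -34; -34 89]
K = P̄·Hᵀ·S⁻¹ = [-3227/8233 -4748/8233; 1639/8233 -1594/8233]
x' − x̄ = [-62094/8233, -4512/8233] = K·y
y = (KᵀK)⁻¹·Kᵀ·(x' − x̄) = [6, 9]
z = y + H·x̄ = [6, 9] + [-8, -8] = [-2, 1]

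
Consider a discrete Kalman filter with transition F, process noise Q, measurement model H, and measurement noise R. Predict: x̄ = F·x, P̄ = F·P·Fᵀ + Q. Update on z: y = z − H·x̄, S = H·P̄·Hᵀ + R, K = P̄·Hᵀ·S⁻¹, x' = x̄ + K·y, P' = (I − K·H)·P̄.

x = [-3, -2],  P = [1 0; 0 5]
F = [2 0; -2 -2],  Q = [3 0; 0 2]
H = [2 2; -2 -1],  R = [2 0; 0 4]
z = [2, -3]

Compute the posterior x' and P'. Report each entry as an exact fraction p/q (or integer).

x' = [-405/287, 825/287]
P' = [761/287 -838/287; -838/287 1048/287]

x̄ = F·x = [-6, 10]
P̄ = F·P·Fᵀ + Q = [7 -4; -4 26]
y = z − H·x̄ = [-6, -5]
S = H·P̄·Hᵀ + R = [102 -56; -56 42]
K = P̄·Hᵀ·S⁻¹ = [-11/41 -171/287; 30/41 157/287]
x' = x̄ + K·y = [-405/287, 825/287]
P' = (I − K·H)·P̄ = [761/287 -838/287; -838/287 1048/287]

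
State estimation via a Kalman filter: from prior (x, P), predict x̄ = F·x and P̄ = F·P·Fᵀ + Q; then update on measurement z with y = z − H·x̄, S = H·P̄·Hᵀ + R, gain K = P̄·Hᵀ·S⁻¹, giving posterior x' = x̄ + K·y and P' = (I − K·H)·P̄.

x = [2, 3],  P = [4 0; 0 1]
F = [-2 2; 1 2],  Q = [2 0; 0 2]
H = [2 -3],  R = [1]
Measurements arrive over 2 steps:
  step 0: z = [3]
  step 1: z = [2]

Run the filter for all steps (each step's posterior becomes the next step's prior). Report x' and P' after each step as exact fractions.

step 0: x' = [1742/227, 942/227], P' = [1858/227 1220/227; 1220/227 826/227]
step 1: x' = [-218144/134635, -230342/134635], P' = [274022/134635 178876/134635; 178876/134635 131648/134635]

step 0: x̄ = F·x = [2, 8]
step 0: P̄ = F·P·Fᵀ + Q = [22 -4; -4 10]
step 0: y = z − H·x̄ = [23]
step 0: S = H·P̄·Hᵀ + R = [227]
step 0: K = P̄·Hᵀ·S⁻¹ = [56/227; -38/227]
step 0: x' = x̄ + K·y = [1742/227, 942/227]
step 0: P' = (I − K·H)·P̄ = [1858/227 1220/227; 1220/227 826/227]
step 1: x̄ = F·x = [-1600/227, 3626/227]
step 1: P̄ = F·P·Fᵀ + Q = [1430/227 -2852/227; -2852/227 10496/227]
step 1: y = z − H·x̄ = [14532/227]
step 1: S = H·P̄·Hᵀ + R = [134635/227]
step 1: K = P̄·Hᵀ·S⁻¹ = [11416/134635; -37192/134635]
step 1: x' = x̄ + K·y = [-218144/134635, -230342/134635]
step 1: P' = (I − K·H)·P̄ = [274022/134635 178876/134635; 178876/134635 131648/134635]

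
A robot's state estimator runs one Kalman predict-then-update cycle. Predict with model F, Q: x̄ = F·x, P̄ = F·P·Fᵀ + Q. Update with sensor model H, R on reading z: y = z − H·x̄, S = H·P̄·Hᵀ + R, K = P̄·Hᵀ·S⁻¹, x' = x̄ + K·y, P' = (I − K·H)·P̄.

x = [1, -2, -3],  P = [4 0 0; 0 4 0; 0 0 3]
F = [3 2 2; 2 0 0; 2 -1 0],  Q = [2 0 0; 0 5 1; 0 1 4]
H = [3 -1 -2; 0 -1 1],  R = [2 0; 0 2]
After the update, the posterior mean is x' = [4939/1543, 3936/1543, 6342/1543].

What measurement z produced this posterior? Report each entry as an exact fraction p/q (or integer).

x̄ = F·x = [-7, 2, 4]
P̄ = F·P·Fᵀ + Q = [66 24 16; 24 21 17; 16 17 24]
S = H·P̄·Hᵀ + R = [445 -34; -34 13]
K = P̄·Hᵀ·S⁻¹ = [1574/4629 1268/4629; 85/4629 -1202/4629; 17/4629 2537/4629]
x' − x̄ = [15740/1543, 850/1543, 170/1543] = K·y
y = (KᵀK)⁻¹·Kᵀ·(x' − x̄) = [30, 0]
z = y + H·x̄ = [30, 0] + [-31, 2] = [-1, 2]

z = [-1, 2]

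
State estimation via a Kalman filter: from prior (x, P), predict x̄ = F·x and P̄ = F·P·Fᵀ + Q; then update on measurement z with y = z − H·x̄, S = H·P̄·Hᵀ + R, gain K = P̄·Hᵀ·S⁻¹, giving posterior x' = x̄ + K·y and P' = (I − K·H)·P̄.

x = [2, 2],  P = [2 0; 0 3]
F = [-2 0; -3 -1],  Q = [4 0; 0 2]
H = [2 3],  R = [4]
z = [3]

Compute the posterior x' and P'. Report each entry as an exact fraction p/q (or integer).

x' = [488/403, 1/13]
P' = [1236/403 -24/13; -24/13 20/13]

x̄ = F·x = [-4, -8]
P̄ = F·P·Fᵀ + Q = [12 12; 12 23]
y = z − H·x̄ = [35]
S = H·P̄·Hᵀ + R = [403]
K = P̄·Hᵀ·S⁻¹ = [60/403; 3/13]
x' = x̄ + K·y = [488/403, 1/13]
P' = (I − K·H)·P̄ = [1236/403 -24/13; -24/13 20/13]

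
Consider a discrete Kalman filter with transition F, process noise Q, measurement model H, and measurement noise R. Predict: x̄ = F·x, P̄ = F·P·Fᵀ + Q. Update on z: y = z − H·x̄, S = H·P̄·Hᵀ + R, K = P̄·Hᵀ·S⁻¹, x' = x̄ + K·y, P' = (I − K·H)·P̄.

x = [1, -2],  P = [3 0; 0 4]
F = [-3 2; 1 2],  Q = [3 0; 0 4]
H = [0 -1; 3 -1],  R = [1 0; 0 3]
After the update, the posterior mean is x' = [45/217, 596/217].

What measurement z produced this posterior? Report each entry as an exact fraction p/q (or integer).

z = [-3, -2]

x̄ = F·x = [-7, -3]
P̄ = F·P·Fᵀ + Q = [46 7; 7 23]
S = H·P̄·Hᵀ + R = [24 2; 2 398]
K = P̄·Hᵀ·S⁻¹ = [-762/2387 1579/4774; -4575/4774 -1/4774]
x' − x̄ = [1564/217, 1247/217] = K·y
y = (KᵀK)⁻¹·Kᵀ·(x' − x̄) = [-6, 16]
z = y + H·x̄ = [-6, 16] + [3, -18] = [-3, -2]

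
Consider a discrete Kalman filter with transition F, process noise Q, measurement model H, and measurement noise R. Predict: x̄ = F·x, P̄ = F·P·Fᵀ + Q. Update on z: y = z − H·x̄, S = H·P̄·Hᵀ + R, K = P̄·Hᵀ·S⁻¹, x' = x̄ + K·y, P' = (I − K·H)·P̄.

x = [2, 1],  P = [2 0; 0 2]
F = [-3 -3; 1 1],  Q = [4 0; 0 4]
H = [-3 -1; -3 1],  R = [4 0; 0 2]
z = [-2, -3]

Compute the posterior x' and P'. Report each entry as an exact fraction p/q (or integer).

x' = [885/1087, -419/1087]
P' = [172/1087 120/1087; 120/1087 1196/1087]

x̄ = F·x = [-9, 3]
P̄ = F·P·Fᵀ + Q = [40 -12; -12 8]
y = z − H·x̄ = [-26, -33]
S = H·P̄·Hᵀ + R = [300 352; 352 442]
K = P̄·Hᵀ·S⁻¹ = [-159/1087 -198/1087; -389/1087 418/1087]
x' = x̄ + K·y = [885/1087, -419/1087]
P' = (I − K·H)·P̄ = [172/1087 120/1087; 120/1087 1196/1087]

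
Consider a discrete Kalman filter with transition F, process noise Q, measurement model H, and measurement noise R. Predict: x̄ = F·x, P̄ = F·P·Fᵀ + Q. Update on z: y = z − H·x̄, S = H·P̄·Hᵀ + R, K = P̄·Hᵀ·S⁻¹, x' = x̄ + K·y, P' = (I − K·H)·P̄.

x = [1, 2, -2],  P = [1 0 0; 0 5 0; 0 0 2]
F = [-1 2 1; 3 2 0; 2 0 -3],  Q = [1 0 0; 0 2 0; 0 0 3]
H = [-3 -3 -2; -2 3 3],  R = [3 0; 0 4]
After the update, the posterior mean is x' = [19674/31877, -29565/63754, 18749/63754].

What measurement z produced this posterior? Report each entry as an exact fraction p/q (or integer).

z = [-1, -2]

x̄ = F·x = [1, 7, 8]
P̄ = F·P·Fᵀ + Q = [24 17 -8; 17 31 6; -8 6 25]
S = H·P̄·Hᵀ + R = [880 -386; -386 604]
K = P̄·Hᵀ·S⁻¹ = [-36367/191262 -29891/191262; -32251/191262 1886/95631; 2583/63754 6578/31877]
x' − x̄ = [-12203/31877, -475843/63754, -491283/63754] = K·y
y = (KᵀK)⁻¹·Kᵀ·(x' − x̄) = [39, -45]
z = y + H·x̄ = [39, -45] + [-40, 43] = [-1, -2]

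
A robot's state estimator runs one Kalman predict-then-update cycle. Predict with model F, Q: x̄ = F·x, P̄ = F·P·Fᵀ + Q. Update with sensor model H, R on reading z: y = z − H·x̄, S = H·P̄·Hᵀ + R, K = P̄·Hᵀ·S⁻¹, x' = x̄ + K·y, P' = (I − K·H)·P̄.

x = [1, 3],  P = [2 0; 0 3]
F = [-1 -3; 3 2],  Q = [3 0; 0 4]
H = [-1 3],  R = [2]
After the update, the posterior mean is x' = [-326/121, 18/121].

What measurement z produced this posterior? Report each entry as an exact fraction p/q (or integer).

z = [3]

x̄ = F·x = [-10, 9]
P̄ = F·P·Fᵀ + Q = [32 -24; -24 34]
S = H·P̄·Hᵀ + R = [484]
K = P̄·Hᵀ·S⁻¹ = [-26/121; 63/242]
x' − x̄ = [884/121, -1071/121] = K·y
y = (KᵀK)⁻¹·Kᵀ·(x' − x̄) = [-34]
z = y + H·x̄ = [-34] + [37] = [3]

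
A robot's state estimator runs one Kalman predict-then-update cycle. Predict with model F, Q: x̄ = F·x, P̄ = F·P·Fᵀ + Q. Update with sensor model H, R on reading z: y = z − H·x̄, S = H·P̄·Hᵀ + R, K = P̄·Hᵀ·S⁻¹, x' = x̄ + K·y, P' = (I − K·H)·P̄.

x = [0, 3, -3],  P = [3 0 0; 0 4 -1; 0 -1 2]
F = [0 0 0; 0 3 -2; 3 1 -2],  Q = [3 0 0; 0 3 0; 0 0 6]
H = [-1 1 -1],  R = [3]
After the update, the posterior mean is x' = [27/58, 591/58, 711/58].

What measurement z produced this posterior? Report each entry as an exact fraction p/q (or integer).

z = [-3]

x̄ = F·x = [0, 15, 9]
P̄ = F·P·Fᵀ + Q = [3 0 0; 0 59 28; 0 28 49]
S = H·P̄·Hᵀ + R = [58]
K = P̄·Hᵀ·S⁻¹ = [-3/58; 31/58; -21/58]
x' − x̄ = [27/58, -279/58, 189/58] = K·y
y = (KᵀK)⁻¹·Kᵀ·(x' − x̄) = [-9]
z = y + H·x̄ = [-9] + [6] = [-3]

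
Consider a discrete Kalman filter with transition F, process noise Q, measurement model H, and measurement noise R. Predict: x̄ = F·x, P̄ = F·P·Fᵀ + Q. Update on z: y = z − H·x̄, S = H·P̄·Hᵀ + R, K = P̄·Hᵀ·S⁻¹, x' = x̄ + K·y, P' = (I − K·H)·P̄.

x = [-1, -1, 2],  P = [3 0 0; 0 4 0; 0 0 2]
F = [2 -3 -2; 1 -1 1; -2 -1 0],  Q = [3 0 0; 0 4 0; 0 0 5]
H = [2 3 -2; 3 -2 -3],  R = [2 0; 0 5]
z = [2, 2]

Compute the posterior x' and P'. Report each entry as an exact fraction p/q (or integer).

x̄ = F·x = [-3, 2, 3]
P̄ = F·P·Fᵀ + Q = [59 14 0; 14 13 -2; 0 -2 21]
y = z − H·x̄ = [8, 24]
S = H·P̄·Hᵀ + R = [631 482; 482 585]
K = P̄·Hᵀ·S⁻¹ = [21782/136811 16899/136811; 30931/136811 -20340/136811; 358/136811 -14093/136811]
x' = x̄ + K·y = [169399/136811, 32910/136811, 75065/136811]
P' = (I − K·H)·P̄ = [2068778/136811 -2946/136811 2042577/136811; -2946/136811 29922/136811 11006/136811; 2042577/136811 11006/136811 2058728/136811]

x' = [169399/136811, 32910/136811, 75065/136811]
P' = [2068778/136811 -2946/136811 2042577/136811; -2946/136811 29922/136811 11006/136811; 2042577/136811 11006/136811 2058728/136811]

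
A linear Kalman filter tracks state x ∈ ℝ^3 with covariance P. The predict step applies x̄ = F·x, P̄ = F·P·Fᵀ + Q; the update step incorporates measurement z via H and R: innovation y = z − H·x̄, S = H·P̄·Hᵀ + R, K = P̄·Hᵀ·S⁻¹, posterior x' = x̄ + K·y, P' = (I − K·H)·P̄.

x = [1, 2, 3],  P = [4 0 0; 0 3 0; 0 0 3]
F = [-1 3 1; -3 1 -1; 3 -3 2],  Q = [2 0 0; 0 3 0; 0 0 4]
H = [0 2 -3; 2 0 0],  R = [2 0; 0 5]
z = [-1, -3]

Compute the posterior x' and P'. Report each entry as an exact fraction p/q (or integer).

x' = [-28946/30269, 35582/151345, 79179/151345]
P' = [35955/30269 -5715/30269 -3900/30269; -5715/30269 785664/151345 506118/151345; -3900/30269 506118/151345 359206/151345]

x̄ = F·x = [8, -4, 3]
P̄ = F·P·Fᵀ + Q = [36 18 -33; 18 45 -51; -33 -51 79]
y = z − H·x̄ = [16, -19]
S = H·P̄·Hᵀ + R = [1505 270; 270 149]
K = P̄·Hᵀ·S⁻¹ = [135/30269 14382/30269; 26487/151345 -2286/30269; -32691/151345 -1560/30269]
x' = x̄ + K·y = [-28946/30269, 35582/151345, 79179/151345]
P' = (I − K·H)·P̄ = [35955/30269 -5715/30269 -3900/30269; -5715/30269 785664/151345 506118/151345; -3900/30269 506118/151345 359206/151345]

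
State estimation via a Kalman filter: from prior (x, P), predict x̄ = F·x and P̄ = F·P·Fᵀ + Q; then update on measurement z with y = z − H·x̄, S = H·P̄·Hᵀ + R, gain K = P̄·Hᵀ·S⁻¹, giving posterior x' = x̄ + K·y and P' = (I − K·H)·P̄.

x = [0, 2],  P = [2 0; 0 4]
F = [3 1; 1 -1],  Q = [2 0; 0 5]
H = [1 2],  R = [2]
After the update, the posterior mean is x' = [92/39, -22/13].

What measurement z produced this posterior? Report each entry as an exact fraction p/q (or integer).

x̄ = F·x = [2, -2]
P̄ = F·P·Fᵀ + Q = [24 2; 2 11]
S = H·P̄·Hᵀ + R = [78]
K = P̄·Hᵀ·S⁻¹ = [14/39; 4/13]
x' − x̄ = [14/39, 4/13] = K·y
y = (KᵀK)⁻¹·Kᵀ·(x' − x̄) = [1]
z = y + H·x̄ = [1] + [-2] = [-1]

z = [-1]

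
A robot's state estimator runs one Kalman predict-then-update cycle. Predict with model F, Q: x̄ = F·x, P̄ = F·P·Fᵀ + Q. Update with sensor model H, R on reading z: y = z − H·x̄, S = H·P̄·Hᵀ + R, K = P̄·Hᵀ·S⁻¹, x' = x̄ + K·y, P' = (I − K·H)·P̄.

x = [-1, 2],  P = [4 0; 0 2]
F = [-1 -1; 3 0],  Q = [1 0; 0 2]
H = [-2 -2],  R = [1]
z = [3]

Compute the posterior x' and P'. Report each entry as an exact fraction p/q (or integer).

x' = [-27/17, 1/17]
P' = [99/17 -100/17; -100/17 526/85]

x̄ = F·x = [-1, -3]
P̄ = F·P·Fᵀ + Q = [7 -12; -12 38]
y = z − H·x̄ = [-5]
S = H·P̄·Hᵀ + R = [85]
K = P̄·Hᵀ·S⁻¹ = [2/17; -52/85]
x' = x̄ + K·y = [-27/17, 1/17]
P' = (I − K·H)·P̄ = [99/17 -100/17; -100/17 526/85]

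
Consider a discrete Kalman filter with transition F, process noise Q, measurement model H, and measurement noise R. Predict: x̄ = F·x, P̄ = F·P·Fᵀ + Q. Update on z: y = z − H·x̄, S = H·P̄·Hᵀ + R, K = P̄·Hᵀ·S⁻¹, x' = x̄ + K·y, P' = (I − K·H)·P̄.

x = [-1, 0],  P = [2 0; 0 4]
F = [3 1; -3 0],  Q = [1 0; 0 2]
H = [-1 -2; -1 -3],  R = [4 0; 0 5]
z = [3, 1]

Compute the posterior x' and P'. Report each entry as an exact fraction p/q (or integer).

x' = [-1359/691, 101/691]
P' = [8076/691 -3352/691; -3352/691 1624/691]

x̄ = F·x = [-3, 3]
P̄ = F·P·Fᵀ + Q = [23 -18; -18 20]
y = z − H·x̄ = [6, 7]
S = H·P̄·Hᵀ + R = [35 53; 53 100]
K = P̄·Hᵀ·S⁻¹ = [-343/691 396/691; 26/691 -304/691]
x' = x̄ + K·y = [-1359/691, 101/691]
P' = (I − K·H)·P̄ = [8076/691 -3352/691; -3352/691 1624/691]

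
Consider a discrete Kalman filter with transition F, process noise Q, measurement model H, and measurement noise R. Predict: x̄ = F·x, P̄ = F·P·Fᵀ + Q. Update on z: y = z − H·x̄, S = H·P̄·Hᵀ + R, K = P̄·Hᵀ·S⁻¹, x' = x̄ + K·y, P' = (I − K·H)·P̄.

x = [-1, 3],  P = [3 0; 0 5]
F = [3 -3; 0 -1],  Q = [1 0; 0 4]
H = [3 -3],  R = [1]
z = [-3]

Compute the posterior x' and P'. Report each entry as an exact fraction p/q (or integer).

x' = [-1452/469, -975/469]
P' = [3961/469 3903/469; 3903/469 3897/469]

x̄ = F·x = [-12, -3]
P̄ = F·P·Fᵀ + Q = [73 15; 15 9]
y = z − H·x̄ = [24]
S = H·P̄·Hᵀ + R = [469]
K = P̄·Hᵀ·S⁻¹ = [174/469; 18/469]
x' = x̄ + K·y = [-1452/469, -975/469]
P' = (I − K·H)·P̄ = [3961/469 3903/469; 3903/469 3897/469]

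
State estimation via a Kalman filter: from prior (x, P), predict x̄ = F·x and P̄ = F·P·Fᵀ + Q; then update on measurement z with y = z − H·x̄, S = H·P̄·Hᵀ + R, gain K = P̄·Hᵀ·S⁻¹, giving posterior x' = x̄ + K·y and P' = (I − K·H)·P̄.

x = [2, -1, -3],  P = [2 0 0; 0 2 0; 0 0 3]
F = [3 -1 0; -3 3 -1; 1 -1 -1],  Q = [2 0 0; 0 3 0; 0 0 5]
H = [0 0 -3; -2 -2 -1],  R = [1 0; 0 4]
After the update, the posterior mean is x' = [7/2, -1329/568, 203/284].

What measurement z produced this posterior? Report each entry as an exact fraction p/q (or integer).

z = [-2, -3]

x̄ = F·x = [7, -6, 6]
P̄ = F·P·Fᵀ + Q = [22 -24 8; -24 42 -9; 8 -9 12]
S = H·P̄·Hᵀ + R = [109 30; 30 76]
K = P̄·Hᵀ·S⁻¹ = [-3/13 1/26; 1431/3692 -3753/7384; -609/1846 -5/3692]
x' − x̄ = [-7/2, 2079/568, -1501/284] = K·y
y = (KᵀK)⁻¹·Kᵀ·(x' − x̄) = [16, 5]
z = y + H·x̄ = [16, 5] + [-18, -8] = [-2, -3]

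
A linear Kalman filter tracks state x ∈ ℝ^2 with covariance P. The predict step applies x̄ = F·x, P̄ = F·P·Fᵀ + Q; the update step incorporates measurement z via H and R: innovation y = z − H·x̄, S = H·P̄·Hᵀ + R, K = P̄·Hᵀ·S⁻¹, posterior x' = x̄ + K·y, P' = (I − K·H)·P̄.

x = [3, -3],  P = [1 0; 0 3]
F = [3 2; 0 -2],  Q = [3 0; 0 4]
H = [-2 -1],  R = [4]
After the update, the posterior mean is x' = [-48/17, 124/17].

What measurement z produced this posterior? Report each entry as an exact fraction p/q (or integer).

x̄ = F·x = [3, 6]
P̄ = F·P·Fᵀ + Q = [24 -12; -12 16]
S = H·P̄·Hᵀ + R = [68]
K = P̄·Hᵀ·S⁻¹ = [-9/17; 2/17]
x' − x̄ = [-99/17, 22/17] = K·y
y = (KᵀK)⁻¹·Kᵀ·(x' − x̄) = [11]
z = y + H·x̄ = [11] + [-12] = [-1]

z = [-1]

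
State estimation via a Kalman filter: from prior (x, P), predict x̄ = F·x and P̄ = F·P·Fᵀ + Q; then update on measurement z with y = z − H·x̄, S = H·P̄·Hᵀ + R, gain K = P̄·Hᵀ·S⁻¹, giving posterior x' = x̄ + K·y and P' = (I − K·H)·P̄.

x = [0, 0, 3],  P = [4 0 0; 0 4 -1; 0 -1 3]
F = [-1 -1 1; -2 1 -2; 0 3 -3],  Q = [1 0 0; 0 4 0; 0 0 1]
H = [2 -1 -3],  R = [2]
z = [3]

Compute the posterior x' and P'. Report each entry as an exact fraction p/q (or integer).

x̄ = F·x = [3, -6, -9]
P̄ = F·P·Fᵀ + Q = [14 -5 -27; -5 40 39; -27 39 82]
y = z − H·x̄ = [-36]
S = H·P̄·Hᵀ + R = [1414]
K = P̄·Hᵀ·S⁻¹ = [57/707; -167/1414; -339/1414]
x' = x̄ + K·y = [69/707, -1236/707, -261/707]
P' = (I − K·H)·P̄ = [3400/707 5984/707 234/707; 5984/707 28671/1414 -1467/1414; 234/707 -1467/1414 1027/1414]

x' = [69/707, -1236/707, -261/707]
P' = [3400/707 5984/707 234/707; 5984/707 28671/1414 -1467/1414; 234/707 -1467/1414 1027/1414]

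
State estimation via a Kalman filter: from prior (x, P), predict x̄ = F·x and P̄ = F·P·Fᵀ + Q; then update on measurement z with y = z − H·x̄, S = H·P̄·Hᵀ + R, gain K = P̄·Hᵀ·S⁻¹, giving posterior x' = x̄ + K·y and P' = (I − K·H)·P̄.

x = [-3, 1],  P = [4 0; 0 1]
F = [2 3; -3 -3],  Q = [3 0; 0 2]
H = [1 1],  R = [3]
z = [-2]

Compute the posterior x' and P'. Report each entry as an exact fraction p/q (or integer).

x̄ = F·x = [-3, 6]
P̄ = F·P·Fᵀ + Q = [28 -33; -33 47]
y = z − H·x̄ = [-5]
S = H·P̄·Hᵀ + R = [12]
K = P̄·Hᵀ·S⁻¹ = [-5/12; 7/6]
x' = x̄ + K·y = [-11/12, 1/6]
P' = (I − K·H)·P̄ = [311/12 -163/6; -163/6 92/3]

x' = [-11/12, 1/6]
P' = [311/12 -163/6; -163/6 92/3]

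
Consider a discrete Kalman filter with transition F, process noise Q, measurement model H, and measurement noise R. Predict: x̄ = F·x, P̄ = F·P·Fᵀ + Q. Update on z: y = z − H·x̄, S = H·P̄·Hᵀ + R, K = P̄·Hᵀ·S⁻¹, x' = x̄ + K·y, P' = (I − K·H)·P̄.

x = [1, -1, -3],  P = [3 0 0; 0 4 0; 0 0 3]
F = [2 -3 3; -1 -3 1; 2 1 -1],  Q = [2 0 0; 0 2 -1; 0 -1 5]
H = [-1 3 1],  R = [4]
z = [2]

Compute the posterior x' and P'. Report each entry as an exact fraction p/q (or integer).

x' = [-235/51, -122/51, 79/17]
P' = [10820/153 3766/153 -118/51; 3766/153 1691/153 -341/51; -118/51 -341/51 287/17]

x̄ = F·x = [-4, -1, 4]
P̄ = F·P·Fᵀ + Q = [77 39 -9; 39 44 -22; -9 -22 24]
y = z − H·x̄ = [-3]
S = H·P̄·Hᵀ + R = [153]
K = P̄·Hᵀ·S⁻¹ = [31/153; 71/153; -11/51]
x' = x̄ + K·y = [-235/51, -122/51, 79/17]
P' = (I − K·H)·P̄ = [10820/153 3766/153 -118/51; 3766/153 1691/153 -341/51; -118/51 -341/51 287/17]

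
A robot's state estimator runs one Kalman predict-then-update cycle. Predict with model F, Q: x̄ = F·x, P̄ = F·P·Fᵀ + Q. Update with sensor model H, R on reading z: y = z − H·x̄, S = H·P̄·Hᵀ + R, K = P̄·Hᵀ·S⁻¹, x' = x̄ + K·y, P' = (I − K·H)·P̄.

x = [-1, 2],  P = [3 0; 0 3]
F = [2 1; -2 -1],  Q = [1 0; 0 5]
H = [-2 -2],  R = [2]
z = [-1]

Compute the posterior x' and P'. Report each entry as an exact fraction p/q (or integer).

x̄ = F·x = [0, 0]
P̄ = F·P·Fᵀ + Q = [16 -15; -15 20]
y = z − H·x̄ = [-1]
S = H·P̄·Hᵀ + R = [26]
K = P̄·Hᵀ·S⁻¹ = [-1/13; -5/13]
x' = x̄ + K·y = [1/13, 5/13]
P' = (I − K·H)·P̄ = [206/13 -205/13; -205/13 210/13]

x' = [1/13, 5/13]
P' = [206/13 -205/13; -205/13 210/13]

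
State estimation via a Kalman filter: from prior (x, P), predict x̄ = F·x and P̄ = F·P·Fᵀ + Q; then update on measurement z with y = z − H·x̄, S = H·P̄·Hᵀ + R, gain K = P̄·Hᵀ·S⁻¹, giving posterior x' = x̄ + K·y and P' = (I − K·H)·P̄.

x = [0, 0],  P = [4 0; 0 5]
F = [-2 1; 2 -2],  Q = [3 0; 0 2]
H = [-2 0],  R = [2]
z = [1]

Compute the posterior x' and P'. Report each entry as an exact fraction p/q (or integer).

x̄ = F·x = [0, 0]
P̄ = F·P·Fᵀ + Q = [24 -26; -26 38]
y = z − H·x̄ = [1]
S = H·P̄·Hᵀ + R = [98]
K = P̄·Hᵀ·S⁻¹ = [-24/49; 26/49]
x' = x̄ + K·y = [-24/49, 26/49]
P' = (I − K·H)·P̄ = [24/49 -26/49; -26/49 510/49]

x' = [-24/49, 26/49]
P' = [24/49 -26/49; -26/49 510/49]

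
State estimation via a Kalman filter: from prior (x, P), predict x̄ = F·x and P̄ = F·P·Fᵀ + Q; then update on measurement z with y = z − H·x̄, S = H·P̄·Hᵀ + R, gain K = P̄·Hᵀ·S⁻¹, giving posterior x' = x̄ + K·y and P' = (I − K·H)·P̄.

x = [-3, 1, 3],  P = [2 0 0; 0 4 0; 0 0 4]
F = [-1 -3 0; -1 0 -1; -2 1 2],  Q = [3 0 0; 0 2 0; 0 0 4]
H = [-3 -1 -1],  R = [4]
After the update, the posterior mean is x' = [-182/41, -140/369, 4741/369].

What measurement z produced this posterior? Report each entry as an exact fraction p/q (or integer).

z = [1]

x̄ = F·x = [0, 0, 13]
P̄ = F·P·Fᵀ + Q = [41 2 -8; 2 8 -4; -8 -4 32]
S = H·P̄·Hᵀ + R = [369]
K = P̄·Hᵀ·S⁻¹ = [-13/41; -10/369; -4/369]
x' − x̄ = [-182/41, -140/369, -56/369] = K·y
y = (KᵀK)⁻¹·Kᵀ·(x' − x̄) = [14]
z = y + H·x̄ = [14] + [-13] = [1]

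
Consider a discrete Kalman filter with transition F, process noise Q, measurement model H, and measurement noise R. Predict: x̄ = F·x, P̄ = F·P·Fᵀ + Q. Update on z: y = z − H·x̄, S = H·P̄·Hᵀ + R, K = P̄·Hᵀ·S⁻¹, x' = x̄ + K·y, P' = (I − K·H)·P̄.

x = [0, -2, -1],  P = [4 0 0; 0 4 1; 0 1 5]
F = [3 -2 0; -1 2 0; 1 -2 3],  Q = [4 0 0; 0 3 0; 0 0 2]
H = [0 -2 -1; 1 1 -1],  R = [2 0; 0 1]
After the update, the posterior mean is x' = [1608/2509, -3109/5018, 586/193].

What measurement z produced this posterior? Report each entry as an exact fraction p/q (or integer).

z = [-2, -3]

x̄ = F·x = [4, -4, 1]
P̄ = F·P·Fᵀ + Q = [56 -28 22; -28 23 -14; 22 -14 55]
S = H·P̄·Hᵀ + R = [93 29; 29 63]
K = P̄·Hᵀ·S⁻¹ = [984/2509 -214/2509; -2277/5018 1765/5018; -13/193 -138/193]
x' − x̄ = [-8428/2509, 16963/5018, 393/193] = K·y
y = (KᵀK)⁻¹·Kᵀ·(x' − x̄) = [-9, -2]
z = y + H·x̄ = [-9, -2] + [7, -1] = [-2, -3]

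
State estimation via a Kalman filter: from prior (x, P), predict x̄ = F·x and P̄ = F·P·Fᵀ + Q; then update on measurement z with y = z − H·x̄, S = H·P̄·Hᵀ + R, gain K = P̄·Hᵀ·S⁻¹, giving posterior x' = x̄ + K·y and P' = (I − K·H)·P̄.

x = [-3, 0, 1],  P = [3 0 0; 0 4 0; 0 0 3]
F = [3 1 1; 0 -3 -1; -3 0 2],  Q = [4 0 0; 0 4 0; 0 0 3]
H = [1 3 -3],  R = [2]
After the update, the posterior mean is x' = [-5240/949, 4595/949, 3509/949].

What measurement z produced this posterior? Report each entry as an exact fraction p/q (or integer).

x̄ = F·x = [-8, -1, 11]
P̄ = F·P·Fᵀ + Q = [38 -15 -21; -15 43 -6; -21 -6 42]
S = H·P̄·Hᵀ + R = [949]
K = P̄·Hᵀ·S⁻¹ = [56/949; 132/949; -165/949]
x' − x̄ = [2352/949, 5544/949, -6930/949] = K·y
y = (KᵀK)⁻¹·Kᵀ·(x' − x̄) = [42]
z = y + H·x̄ = [42] + [-44] = [-2]

z = [-2]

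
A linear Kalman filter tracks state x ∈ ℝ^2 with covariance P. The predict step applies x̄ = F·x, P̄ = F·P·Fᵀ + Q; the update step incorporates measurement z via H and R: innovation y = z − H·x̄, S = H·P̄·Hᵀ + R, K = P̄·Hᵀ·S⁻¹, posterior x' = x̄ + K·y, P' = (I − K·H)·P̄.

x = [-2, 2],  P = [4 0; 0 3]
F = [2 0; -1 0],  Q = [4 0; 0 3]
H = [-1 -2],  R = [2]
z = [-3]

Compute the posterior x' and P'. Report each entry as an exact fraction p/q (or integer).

x' = [-10/3, 3]
P' = [172/9 -28/3; -28/3 5]

x̄ = F·x = [-4, 2]
P̄ = F·P·Fᵀ + Q = [20 -8; -8 7]
y = z − H·x̄ = [-3]
S = H·P̄·Hᵀ + R = [18]
K = P̄·Hᵀ·S⁻¹ = [-2/9; -1/3]
x' = x̄ + K·y = [-10/3, 3]
P' = (I − K·H)·P̄ = [172/9 -28/3; -28/3 5]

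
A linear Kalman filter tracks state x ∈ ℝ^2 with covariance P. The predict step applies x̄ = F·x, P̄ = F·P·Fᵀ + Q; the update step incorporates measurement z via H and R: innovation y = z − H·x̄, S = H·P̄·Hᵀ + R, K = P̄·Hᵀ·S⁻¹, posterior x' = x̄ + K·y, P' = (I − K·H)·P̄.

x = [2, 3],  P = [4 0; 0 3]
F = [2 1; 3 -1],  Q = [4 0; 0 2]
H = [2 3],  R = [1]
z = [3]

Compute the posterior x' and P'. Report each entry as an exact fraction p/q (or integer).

x̄ = F·x = [7, 3]
P̄ = F·P·Fᵀ + Q = [23 21; 21 41]
y = z − H·x̄ = [-20]
S = H·P̄·Hᵀ + R = [714]
K = P̄·Hᵀ·S⁻¹ = [109/714; 55/238]
x' = x̄ + K·y = [1409/357, -193/119]
P' = (I − K·H)·P̄ = [4541/714 -997/238; -997/238 683/238]

x' = [1409/357, -193/119]
P' = [4541/714 -997/238; -997/238 683/238]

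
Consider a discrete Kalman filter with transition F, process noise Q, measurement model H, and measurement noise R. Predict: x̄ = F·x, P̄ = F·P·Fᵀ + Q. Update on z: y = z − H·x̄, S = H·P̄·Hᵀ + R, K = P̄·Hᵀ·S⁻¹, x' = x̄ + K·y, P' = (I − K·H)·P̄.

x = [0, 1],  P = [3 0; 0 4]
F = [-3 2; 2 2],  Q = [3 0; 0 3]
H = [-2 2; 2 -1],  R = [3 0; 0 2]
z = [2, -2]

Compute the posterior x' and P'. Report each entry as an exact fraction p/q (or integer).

x̄ = F·x = [2, 2]
P̄ = F·P·Fᵀ + Q = [46 -2; -2 31]
y = z − H·x̄ = [2, -4]
S = H·P̄·Hᵀ + R = [327 -258; -258 225]
K = P̄·Hᵀ·S⁻¹ = [884/2337 1990/2337; 1940/2337 1861/2337]
x' = x̄ + K·y = [-506/779, 370/779]
P' = (I − K·H)·P̄ = [5306/2337 6632/2337; 6632/2337 9542/2337]

x' = [-506/779, 370/779]
P' = [5306/2337 6632/2337; 6632/2337 9542/2337]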